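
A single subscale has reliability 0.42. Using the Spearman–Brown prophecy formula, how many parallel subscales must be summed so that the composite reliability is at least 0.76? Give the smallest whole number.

k ≥ ρ*(1−ρ₁)/(ρ₁(1−ρ*)) = 0.76·0.58 / (0.42·0.24) = 4.373.
Smallest integer k = 5.

5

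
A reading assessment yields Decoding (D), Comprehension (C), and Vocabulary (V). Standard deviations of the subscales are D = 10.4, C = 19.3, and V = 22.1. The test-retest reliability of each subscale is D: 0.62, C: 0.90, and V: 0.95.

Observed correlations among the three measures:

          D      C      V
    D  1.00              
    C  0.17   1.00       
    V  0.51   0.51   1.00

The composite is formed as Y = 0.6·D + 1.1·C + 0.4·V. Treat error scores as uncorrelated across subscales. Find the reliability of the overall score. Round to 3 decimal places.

Var(Y) = 0.6²·10.4² + 1.1²·19.3² + 0.4²·22.1² + 2·[0.66·10.4·19.3·0.17 + 0.24·10.4·22.1·0.51 + 0.44·19.3·22.1·0.51] = 567.796 + 292.733 = 860.529.
Under uncorrelated errors the observed covariances equal the true-score covariances, so only the own-variance terms attenuate.
True-score variance = [0.6²·10.4²·0.62 + 1.1²·19.3²·0.90 + 0.4²·22.1²·0.95] + 292.733 = 504.021 + 292.733 = 796.754.
Reliability = 796.754 / 860.529 = 0.926.

0.926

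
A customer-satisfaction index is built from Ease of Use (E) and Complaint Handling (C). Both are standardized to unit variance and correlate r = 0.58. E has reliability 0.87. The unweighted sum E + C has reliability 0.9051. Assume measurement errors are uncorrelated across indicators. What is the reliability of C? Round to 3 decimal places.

0.830

Var(E+C) = 2 + 2·0.58 = 3.160.
True-score variance = ρ_E + ρ_C + 2·0.58, so 0.9051 = (0.87 + ρ_C + 1.16) / 3.160.
ρ_C = 0.9051·3.160 − 0.87 − 1.16 = 0.830.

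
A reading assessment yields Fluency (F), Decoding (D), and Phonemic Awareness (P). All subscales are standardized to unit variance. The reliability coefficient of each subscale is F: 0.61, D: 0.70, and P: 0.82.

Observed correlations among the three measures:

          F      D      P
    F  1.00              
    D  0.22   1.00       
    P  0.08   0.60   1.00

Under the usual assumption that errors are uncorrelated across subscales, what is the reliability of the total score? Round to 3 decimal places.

0.819

Var(F+D+P) = 3 + 2·[0.22 + 0.08 + 0.60] = 3 + 1.8 = 4.8.
With uncorrelated errors the cross-covariances are all true-score covariance, so they carry over unchanged; only the diagonal terms shrink to ρᵢσᵢ².
True-score variance = [0.61 + 0.70 + 0.82] + 1.8 = 2.13 + 1.8 = 3.93.
Reliability = 3.93 / 4.8 = 0.819.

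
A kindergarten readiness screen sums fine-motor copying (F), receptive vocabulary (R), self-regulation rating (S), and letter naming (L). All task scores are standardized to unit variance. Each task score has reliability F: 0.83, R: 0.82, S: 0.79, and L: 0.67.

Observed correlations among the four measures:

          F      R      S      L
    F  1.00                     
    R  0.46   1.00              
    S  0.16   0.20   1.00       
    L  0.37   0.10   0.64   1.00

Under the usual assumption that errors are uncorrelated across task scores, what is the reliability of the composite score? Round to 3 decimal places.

0.887

Var(F+R+S+L) = 4 + 2·[0.46 + 0.16 + 0.37 + 0.20 + 0.10 + 0.64] = 4 + 3.86 = 7.86.
Because errors are independent across components, Cov(Tᵢ,Tⱼ) = Cov(Xᵢ,Xⱼ); the off-diagonal part of the true-score variance is the same as above.
True-score variance = [0.83 + 0.82 + 0.79 + 0.67] + 3.86 = 3.11 + 3.86 = 6.97.
Reliability = 6.97 / 7.86 = 0.887.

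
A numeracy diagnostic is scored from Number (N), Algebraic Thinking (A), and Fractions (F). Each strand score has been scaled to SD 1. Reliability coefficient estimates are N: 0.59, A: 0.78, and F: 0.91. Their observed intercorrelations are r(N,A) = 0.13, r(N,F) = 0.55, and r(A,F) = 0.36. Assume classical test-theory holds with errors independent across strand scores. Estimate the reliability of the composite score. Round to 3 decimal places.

Var(N+A+F) = 3 + 2·[0.13 + 0.55 + 0.36] = 3 + 2.08 = 5.08.
Because errors are independent across components, Cov(Tᵢ,Tⱼ) = Cov(Xᵢ,Xⱼ); the off-diagonal part of the true-score variance is the same as above.
True-score variance = [0.59 + 0.78 + 0.91] + 2.08 = 2.28 + 2.08 = 4.36.
Reliability = 4.36 / 5.08 = 0.858.

0.858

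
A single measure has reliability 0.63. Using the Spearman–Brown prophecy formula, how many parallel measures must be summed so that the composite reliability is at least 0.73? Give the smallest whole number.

k ≥ ρ*(1−ρ₁)/(ρ₁(1−ρ*)) = 0.73·0.37 / (0.63·0.27) = 1.588.
Smallest integer k = 2.

2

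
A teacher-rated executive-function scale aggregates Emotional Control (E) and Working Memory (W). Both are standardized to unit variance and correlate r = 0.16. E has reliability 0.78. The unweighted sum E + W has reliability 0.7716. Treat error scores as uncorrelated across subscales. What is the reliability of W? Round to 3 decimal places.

0.690

Var(E+W) = 2 + 2·0.16 = 2.320.
True-score variance = ρ_E + ρ_W + 2·0.16, so 0.7716 = (0.78 + ρ_W + 0.32) / 2.320.
ρ_W = 0.7716·2.320 − 0.78 − 0.32 = 0.690.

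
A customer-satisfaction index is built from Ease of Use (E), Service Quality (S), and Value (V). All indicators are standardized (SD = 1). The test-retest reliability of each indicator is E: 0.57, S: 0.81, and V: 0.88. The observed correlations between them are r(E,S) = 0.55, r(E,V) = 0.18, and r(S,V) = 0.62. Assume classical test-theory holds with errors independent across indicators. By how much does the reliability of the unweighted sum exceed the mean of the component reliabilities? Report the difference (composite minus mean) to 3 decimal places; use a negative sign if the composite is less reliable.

Var(sum) = 3 + 2.7 = 5.7; true-score variance = 2.26 + 2.7 = 4.96; composite reliability = 0.8702.
Mean component reliability = 0.7533.
Difference = 0.8702 − 0.7533 = 0.117.

0.117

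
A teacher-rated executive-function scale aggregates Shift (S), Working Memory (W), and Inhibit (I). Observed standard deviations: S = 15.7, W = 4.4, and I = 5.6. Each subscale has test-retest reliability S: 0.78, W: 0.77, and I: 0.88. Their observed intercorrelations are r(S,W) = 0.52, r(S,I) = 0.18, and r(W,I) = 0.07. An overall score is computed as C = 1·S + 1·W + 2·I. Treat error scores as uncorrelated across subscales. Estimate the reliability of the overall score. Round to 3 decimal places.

0.862

Var(C) = 15.7² + 4.4² + 2²·5.6² + 2·[15.7·4.4·0.52 + 2·15.7·5.6·0.18 + 2·4.4·5.6·0.07] = 391.29 + 142.045 = 533.335.
Because errors are independent across components, Cov(Tᵢ,Tⱼ) = Cov(Xᵢ,Xⱼ); the off-diagonal part of the true-score variance is the same as above.
True-score variance = [15.7²·0.78 + 4.4²·0.77 + 2²·5.6²·0.88] + 142.045 = 317.557 + 142.045 = 459.601.
Reliability = 459.601 / 533.335 = 0.862.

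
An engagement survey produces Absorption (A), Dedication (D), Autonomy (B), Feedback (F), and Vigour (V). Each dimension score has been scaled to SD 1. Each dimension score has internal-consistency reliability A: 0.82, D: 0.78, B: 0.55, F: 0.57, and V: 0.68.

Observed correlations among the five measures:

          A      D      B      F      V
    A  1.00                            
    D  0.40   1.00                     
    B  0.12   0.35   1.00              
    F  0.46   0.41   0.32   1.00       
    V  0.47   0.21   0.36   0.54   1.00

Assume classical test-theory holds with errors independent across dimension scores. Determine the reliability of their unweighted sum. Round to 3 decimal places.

Var(A+D+B+F+V) = 5 + 2·[0.40 + 0.12 + 0.46 + 0.47 + 0.35 + 0.41 + 0.21 + 0.32 + 0.36 + 0.54] = 5 + 7.28 = 12.28.
Because errors are independent across components, Cov(Tᵢ,Tⱼ) = Cov(Xᵢ,Xⱼ); the off-diagonal part of the true-score variance is the same as above.
True-score variance = [0.82 + 0.78 + 0.55 + 0.57 + 0.68] + 7.28 = 3.4 + 7.28 = 10.68.
Reliability = 10.68 / 12.28 = 0.870.

0.870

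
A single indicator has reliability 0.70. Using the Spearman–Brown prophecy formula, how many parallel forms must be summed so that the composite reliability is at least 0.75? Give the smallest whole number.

k ≥ ρ*(1−ρ₁)/(ρ₁(1−ρ*)) = 0.75·0.30 / (0.70·0.25) = 1.286.
Smallest integer k = 2.

2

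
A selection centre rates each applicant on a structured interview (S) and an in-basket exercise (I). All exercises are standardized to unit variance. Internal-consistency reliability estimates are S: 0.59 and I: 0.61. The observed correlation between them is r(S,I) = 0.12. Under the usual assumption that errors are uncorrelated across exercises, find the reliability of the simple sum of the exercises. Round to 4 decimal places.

Var(S+I) = 2 + 2·[0.12] = 2 + 0.24 = 2.24.
With uncorrelated errors the cross-covariances are all true-score covariance, so they carry over unchanged; only the diagonal terms shrink to ρᵢσᵢ².
True-score variance = [0.59 + 0.61] + 0.24 = 1.2 + 0.24 = 1.44.
Reliability = 1.44 / 2.24 = 0.6429.

0.6429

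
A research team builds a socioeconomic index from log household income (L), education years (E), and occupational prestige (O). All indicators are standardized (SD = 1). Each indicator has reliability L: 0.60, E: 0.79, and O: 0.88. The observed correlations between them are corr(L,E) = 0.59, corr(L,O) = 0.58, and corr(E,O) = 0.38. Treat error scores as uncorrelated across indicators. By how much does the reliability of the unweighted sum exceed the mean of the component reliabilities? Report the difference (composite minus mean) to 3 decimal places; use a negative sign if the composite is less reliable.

Var(sum) = 3 + 3.1 = 6.1; true-score variance = 2.27 + 3.1 = 5.37; composite reliability = 0.8803.
Mean component reliability = 0.7567.
Difference = 0.8803 − 0.7567 = 0.124.

0.124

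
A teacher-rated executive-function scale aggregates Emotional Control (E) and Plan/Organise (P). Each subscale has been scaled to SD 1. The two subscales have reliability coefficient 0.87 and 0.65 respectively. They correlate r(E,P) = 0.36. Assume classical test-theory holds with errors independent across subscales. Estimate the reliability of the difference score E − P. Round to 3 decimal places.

0.625

Var(E−P) = 1 + 1 − 2·0.36 = 2 − 0.72 = 1.28.
With uncorrelated errors the cross-covariances are all true-score covariance, so they carry over unchanged; only the diagonal terms shrink to ρᵢσᵢ².
True-score variance = [0.87 + 0.65] − 0.72 = 1.52 − 0.72 = 0.8.
Reliability = 0.8 / 1.28 = 0.625.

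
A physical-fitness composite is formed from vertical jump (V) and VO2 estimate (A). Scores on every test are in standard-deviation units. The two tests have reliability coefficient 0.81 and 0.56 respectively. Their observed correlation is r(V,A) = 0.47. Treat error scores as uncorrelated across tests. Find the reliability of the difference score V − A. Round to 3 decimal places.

0.406

Var(V−A) = 1 + 1 − 2·0.47 = 2 − 0.94 = 1.06.
Under uncorrelated errors the observed covariances equal the true-score covariances, so only the own-variance terms attenuate.
True-score variance = [0.81 + 0.56] − 0.94 = 1.37 − 0.94 = 0.43.
Reliability = 0.43 / 1.06 = 0.406.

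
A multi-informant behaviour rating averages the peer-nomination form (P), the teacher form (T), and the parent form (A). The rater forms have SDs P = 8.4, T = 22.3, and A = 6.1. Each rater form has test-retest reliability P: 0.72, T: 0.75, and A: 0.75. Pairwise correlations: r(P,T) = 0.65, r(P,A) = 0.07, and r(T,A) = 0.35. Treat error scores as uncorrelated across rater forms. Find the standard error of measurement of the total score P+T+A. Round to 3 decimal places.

12.385

Var(total) = 605.06 + 345.911 = 950.971.
True-score variance = 451.678 + 345.911 = 797.589, so reliability = 0.8387.
Error variance = 950.971 − 797.589 = 153.382; SEM = √153.382 = 12.385.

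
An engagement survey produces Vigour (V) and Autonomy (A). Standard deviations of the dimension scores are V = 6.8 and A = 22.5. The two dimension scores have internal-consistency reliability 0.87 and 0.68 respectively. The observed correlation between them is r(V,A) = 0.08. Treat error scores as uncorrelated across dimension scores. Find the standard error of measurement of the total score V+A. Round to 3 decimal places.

Var(total) = 552.49 + 24.48 = 576.97.
True-score variance = 384.479 + 24.48 = 408.959, so reliability = 0.7088.
Error variance = 576.97 − 408.959 = 168.011; SEM = √168.011 = 12.962.

12.962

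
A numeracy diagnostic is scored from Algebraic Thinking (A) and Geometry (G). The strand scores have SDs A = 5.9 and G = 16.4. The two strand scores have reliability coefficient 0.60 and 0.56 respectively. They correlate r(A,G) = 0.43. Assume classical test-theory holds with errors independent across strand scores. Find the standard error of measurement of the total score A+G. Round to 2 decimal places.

Var(total) = 303.77 + 83.2136 = 386.984.
True-score variance = 171.504 + 83.2136 = 254.717, so reliability = 0.6582.
Error variance = 386.984 − 254.717 = 132.266; SEM = √132.266 = 11.50.

11.50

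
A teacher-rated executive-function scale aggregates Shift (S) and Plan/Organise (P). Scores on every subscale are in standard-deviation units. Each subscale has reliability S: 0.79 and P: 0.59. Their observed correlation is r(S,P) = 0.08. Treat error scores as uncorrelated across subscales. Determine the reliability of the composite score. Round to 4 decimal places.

0.7130

Var(S+P) = 2 + 2·[0.08] = 2 + 0.16 = 2.16.
Under uncorrelated errors the observed covariances equal the true-score covariances, so only the own-variance terms attenuate.
True-score variance = [0.79 + 0.59] + 0.16 = 1.38 + 0.16 = 1.54.
Reliability = 1.54 / 2.16 = 0.7130.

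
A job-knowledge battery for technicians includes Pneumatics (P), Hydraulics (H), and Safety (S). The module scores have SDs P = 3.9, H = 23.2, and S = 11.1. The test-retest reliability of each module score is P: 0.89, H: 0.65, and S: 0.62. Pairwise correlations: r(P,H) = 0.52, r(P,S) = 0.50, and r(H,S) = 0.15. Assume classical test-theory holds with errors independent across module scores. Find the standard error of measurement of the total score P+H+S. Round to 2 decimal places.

Var(total) = 676.66 + 214.645 = 891.305.
True-score variance = 439.783 + 214.645 = 654.428, so reliability = 0.7342.
Error variance = 891.305 − 654.428 = 236.877; SEM = √236.877 = 15.39.

15.39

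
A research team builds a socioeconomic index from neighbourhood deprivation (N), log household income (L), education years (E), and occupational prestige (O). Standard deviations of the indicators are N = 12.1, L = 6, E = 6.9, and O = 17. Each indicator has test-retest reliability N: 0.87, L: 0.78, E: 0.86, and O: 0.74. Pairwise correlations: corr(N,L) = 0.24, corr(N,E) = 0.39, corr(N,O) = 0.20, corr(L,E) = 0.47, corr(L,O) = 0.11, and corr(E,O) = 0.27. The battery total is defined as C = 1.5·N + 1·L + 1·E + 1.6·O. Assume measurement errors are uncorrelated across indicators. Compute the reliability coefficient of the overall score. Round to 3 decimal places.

0.851

Var(C) = 1.5²·12.1² + 6² + 6.9² + 1.6²·17² + 2·[1.5·12.1·6·0.24 + 1.5·12.1·6.9·0.39 + 2.4·12.1·17·0.20 + 6·6.9·0.47 + 1.6·6·17·0.11 + 1.6·6.9·17·0.27] = 1152.87 + 523.595 = 1676.47.
Under uncorrelated errors the observed covariances equal the true-score covariances, so only the own-variance terms attenuate.
True-score variance = [1.5²·12.1²·0.87 + 6²·0.78 + 6.9²·0.86 + 1.6²·17²·0.74] + 523.595 = 903.104 + 523.595 = 1426.7.
Reliability = 1426.7 / 1676.47 = 0.851.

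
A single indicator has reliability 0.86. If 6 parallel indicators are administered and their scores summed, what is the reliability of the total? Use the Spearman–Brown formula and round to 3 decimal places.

0.974

ρ_k = kρ / (1 + (k−1)ρ) = 6·0.86 / (1 + 5·0.86) = 5.160 / 5.300 = 0.974.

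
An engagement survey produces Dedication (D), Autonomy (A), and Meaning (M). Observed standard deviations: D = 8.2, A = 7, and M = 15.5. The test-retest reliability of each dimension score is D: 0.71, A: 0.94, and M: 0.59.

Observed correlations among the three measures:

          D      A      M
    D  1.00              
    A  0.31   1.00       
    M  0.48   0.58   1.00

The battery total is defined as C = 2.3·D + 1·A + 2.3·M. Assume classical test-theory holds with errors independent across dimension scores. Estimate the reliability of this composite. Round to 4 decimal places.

Var(C) = 2.3²·8.2² + 7² + 2.3²·15.5² + 2·[2.3·8.2·7·0.31 + 5.29·8.2·15.5·0.48 + 2.3·7·15.5·0.58] = 1675.62 + 1016.8 = 2692.42.
Under uncorrelated errors the observed covariances equal the true-score covariances, so only the own-variance terms attenuate.
True-score variance = [2.3²·8.2²·0.71 + 7²·0.94 + 2.3²·15.5²·0.59] + 1016.8 = 1048.45 + 1016.8 = 2065.25.
Reliability = 2065.25 / 2692.42 = 0.7671.

0.7671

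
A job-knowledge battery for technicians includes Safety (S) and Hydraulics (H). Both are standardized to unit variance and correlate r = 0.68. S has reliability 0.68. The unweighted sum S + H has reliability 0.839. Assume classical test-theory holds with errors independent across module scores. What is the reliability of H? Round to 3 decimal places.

0.779

Var(S+H) = 2 + 2·0.68 = 3.360.
True-score variance = ρ_S + ρ_H + 2·0.68, so 0.839 = (0.68 + ρ_H + 1.36) / 3.360.
ρ_H = 0.839·3.360 − 0.68 − 1.36 = 0.779.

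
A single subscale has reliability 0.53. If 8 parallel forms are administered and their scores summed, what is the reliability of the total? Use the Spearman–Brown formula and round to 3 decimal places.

ρ_k = kρ / (1 + (k−1)ρ) = 8·0.53 / (1 + 7·0.53) = 4.240 / 4.710 = 0.900.

0.900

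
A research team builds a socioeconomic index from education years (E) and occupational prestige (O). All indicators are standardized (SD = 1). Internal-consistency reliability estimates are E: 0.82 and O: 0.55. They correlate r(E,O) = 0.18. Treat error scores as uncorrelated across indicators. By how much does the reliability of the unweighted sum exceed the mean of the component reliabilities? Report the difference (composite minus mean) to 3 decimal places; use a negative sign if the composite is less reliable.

0.048

Var(sum) = 2 + 0.36 = 2.36; true-score variance = 1.37 + 0.36 = 1.73; composite reliability = 0.7331.
Mean component reliability = 0.6850.
Difference = 0.7331 − 0.6850 = 0.048.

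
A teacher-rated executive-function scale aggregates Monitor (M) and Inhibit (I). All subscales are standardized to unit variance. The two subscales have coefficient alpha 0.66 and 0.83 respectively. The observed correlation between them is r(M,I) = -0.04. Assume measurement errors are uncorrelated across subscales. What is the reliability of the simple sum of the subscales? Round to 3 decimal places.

Var(M+I) = 2 + 2·[(-0.04)] = 2 − 0.08 = 1.92.
Under uncorrelated errors the observed covariances equal the true-score covariances, so only the own-variance terms attenuate.
True-score variance = [0.66 + 0.83] − 0.08 = 1.49 − 0.08 = 1.41.
Reliability = 1.41 / 1.92 = 0.734.

0.734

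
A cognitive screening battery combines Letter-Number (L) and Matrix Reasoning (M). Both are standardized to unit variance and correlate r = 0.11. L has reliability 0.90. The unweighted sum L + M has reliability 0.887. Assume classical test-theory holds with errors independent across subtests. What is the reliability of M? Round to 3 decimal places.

Var(L+M) = 2 + 2·0.11 = 2.220.
True-score variance = ρ_L + ρ_M + 2·0.11, so 0.887 = (0.90 + ρ_M + 0.22) / 2.220.
ρ_M = 0.887·2.220 − 0.90 − 0.22 = 0.849.

0.849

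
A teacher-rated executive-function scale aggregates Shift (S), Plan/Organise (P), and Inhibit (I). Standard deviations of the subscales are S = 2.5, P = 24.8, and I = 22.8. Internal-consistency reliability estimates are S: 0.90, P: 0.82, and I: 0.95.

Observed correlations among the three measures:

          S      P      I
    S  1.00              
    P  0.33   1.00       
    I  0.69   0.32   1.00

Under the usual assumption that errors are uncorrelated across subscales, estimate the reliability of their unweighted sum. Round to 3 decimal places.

0.915

Var(S+P+I) = 2.5² + 24.8² + 22.8² + 2·[2.5·24.8·0.33 + 2.5·22.8·0.69 + 24.8·22.8·0.32] = 1141.13 + 481.462 = 1622.59.
Because errors are independent across components, Cov(Tᵢ,Tⱼ) = Cov(Xᵢ,Xⱼ); the off-diagonal part of the true-score variance is the same as above.
True-score variance = [2.5²·0.90 + 24.8²·0.82 + 22.8²·0.95] + 481.462 = 1003.81 + 481.462 = 1485.27.
Reliability = 1485.27 / 1622.59 = 0.915.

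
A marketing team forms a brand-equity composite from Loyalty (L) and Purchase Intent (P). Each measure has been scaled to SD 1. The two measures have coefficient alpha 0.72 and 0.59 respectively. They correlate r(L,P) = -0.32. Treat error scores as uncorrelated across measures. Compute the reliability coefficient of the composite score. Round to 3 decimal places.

0.493

Var(L+P) = 2 + 2·[(-0.32)] = 2 − 0.64 = 1.36.
Because errors are independent across components, Cov(Tᵢ,Tⱼ) = Cov(Xᵢ,Xⱼ); the off-diagonal part of the true-score variance is the same as above.
True-score variance = [0.72 + 0.59] − 0.64 = 1.31 − 0.64 = 0.67.
Reliability = 0.67 / 1.36 = 0.493.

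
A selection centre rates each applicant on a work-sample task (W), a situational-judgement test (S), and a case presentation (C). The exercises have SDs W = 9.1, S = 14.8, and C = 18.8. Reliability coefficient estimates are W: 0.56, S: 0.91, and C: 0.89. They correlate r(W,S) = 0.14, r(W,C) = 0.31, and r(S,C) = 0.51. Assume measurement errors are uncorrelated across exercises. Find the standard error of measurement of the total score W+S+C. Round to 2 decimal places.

9.75

Var(total) = 655.29 + 427.585 = 1082.87.
True-score variance = 560.262 + 427.585 = 987.846, so reliability = 0.9122.
Error variance = 1082.87 − 987.846 = 95.0284; SEM = √95.0284 = 9.75.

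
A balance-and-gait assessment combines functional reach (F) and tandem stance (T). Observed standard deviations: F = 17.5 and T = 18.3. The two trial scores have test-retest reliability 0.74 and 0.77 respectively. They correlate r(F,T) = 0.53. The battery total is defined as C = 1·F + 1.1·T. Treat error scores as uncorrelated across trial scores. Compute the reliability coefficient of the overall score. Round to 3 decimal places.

0.841

Var(C) = 17.5² + 1.1²·18.3² + 2·[1.1·17.5·18.3·0.53] = 711.467 + 373.412 = 1084.88.
Under uncorrelated errors the observed covariances equal the true-score covariances, so only the own-variance terms attenuate.
True-score variance = [17.5²·0.74 + 1.1²·18.3²·0.77] + 373.412 = 538.642 + 373.412 = 912.054.
Reliability = 912.054 / 1084.88 = 0.841.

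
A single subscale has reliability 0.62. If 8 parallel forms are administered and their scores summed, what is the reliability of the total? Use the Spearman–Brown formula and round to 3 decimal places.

ρ_k = kρ / (1 + (k−1)ρ) = 8·0.62 / (1 + 7·0.62) = 4.960 / 5.340 = 0.929.

0.929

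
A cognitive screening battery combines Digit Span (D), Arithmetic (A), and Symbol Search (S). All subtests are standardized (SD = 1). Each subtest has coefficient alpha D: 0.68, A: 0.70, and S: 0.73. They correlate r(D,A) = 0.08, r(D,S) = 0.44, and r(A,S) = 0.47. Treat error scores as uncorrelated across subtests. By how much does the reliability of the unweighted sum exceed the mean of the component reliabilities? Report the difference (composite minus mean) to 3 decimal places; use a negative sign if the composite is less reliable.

0.118

Var(sum) = 3 + 1.98 = 4.98; true-score variance = 2.11 + 1.98 = 4.09; composite reliability = 0.8213.
Mean component reliability = 0.7033.
Difference = 0.8213 − 0.7033 = 0.118.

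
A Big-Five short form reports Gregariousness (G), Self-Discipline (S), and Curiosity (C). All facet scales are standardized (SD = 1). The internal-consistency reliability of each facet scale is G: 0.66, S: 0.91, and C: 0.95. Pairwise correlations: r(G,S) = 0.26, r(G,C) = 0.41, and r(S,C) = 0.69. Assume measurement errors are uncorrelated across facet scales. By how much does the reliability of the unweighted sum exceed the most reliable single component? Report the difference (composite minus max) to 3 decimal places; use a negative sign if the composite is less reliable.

-0.034

Var(sum) = 3 + 2.72 = 5.72; true-score variance = 2.52 + 2.72 = 5.24; composite reliability = 0.9161.
Max component reliability = 0.9500.
Difference = 0.9161 − 0.9500 = -0.034.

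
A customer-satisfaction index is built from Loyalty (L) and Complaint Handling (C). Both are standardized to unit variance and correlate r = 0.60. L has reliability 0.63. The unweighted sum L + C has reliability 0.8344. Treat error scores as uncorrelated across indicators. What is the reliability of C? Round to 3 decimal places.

Var(L+C) = 2 + 2·0.60 = 3.200.
True-score variance = ρ_L + ρ_C + 2·0.60, so 0.8344 = (0.63 + ρ_C + 1.20) / 3.200.
ρ_C = 0.8344·3.200 − 0.63 − 1.20 = 0.840.

0.840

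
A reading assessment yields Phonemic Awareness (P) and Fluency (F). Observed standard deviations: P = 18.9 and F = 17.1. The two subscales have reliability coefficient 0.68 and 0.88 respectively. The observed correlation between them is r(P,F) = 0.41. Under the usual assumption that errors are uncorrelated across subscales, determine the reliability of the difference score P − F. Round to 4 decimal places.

0.6116

Var(P−F) = 18.9² + 17.1² − 2·18.9·17.1·0.41 = 649.62 − 265.016 = 384.604.
With uncorrelated errors the cross-covariances are all true-score covariance, so they carry over unchanged; only the diagonal terms shrink to ρᵢσᵢ².
True-score variance = [18.9²·0.68 + 17.1²·0.88] − 265.016 = 500.224 − 265.016 = 235.208.
Reliability = 235.208 / 384.604 = 0.6116.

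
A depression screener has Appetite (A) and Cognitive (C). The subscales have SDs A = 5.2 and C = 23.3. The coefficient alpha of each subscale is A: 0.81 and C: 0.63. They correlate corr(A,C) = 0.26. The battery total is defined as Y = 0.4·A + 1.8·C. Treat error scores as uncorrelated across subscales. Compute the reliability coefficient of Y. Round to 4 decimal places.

Var(Y) = 0.4²·5.2² + 1.8²·23.3² + 2·[0.72·5.2·23.3·0.26] = 1763.29 + 45.3623 = 1808.65.
Under uncorrelated errors the observed covariances equal the true-score covariances, so only the own-variance terms attenuate.
True-score variance = [0.4²·5.2²·0.81 + 1.8²·23.3²·0.63] + 45.3623 = 1111.65 + 45.3623 = 1157.01.
Reliability = 1157.01 / 1808.65 = 0.6397.

0.6397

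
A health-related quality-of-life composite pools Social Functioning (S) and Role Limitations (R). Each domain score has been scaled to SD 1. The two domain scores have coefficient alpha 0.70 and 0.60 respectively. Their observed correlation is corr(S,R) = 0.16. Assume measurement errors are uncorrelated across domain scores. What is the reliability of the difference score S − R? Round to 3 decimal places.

0.583

Var(S−R) = 1 + 1 − 2·0.16 = 2 − 0.32 = 1.68.
Under uncorrelated errors the observed covariances equal the true-score covariances, so only the own-variance terms attenuate.
True-score variance = [0.70 + 0.60] − 0.32 = 1.3 − 0.32 = 0.98.
Reliability = 0.98 / 1.68 = 0.583.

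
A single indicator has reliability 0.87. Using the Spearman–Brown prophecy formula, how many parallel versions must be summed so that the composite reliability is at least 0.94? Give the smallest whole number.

k ≥ ρ*(1−ρ₁)/(ρ₁(1−ρ*)) = 0.94·0.13 / (0.87·0.06) = 2.341.
Smallest integer k = 3.

3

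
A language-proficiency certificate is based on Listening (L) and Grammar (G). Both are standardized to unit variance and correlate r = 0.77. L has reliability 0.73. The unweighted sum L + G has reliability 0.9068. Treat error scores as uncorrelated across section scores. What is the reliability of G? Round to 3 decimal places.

Var(L+G) = 2 + 2·0.77 = 3.540.
True-score variance = ρ_L + ρ_G + 2·0.77, so 0.9068 = (0.73 + ρ_G + 1.54) / 3.540.
ρ_G = 0.9068·3.540 − 0.73 − 1.54 = 0.940.

0.940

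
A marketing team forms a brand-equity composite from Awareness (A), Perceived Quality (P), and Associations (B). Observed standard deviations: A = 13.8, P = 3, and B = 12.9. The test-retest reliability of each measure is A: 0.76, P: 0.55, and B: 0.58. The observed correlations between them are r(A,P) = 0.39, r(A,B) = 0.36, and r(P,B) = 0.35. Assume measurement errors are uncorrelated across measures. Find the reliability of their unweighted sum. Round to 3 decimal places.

0.784

Var(A+P+B) = 13.8² + 3² + 12.9² + 2·[13.8·3·0.39 + 13.8·12.9·0.36 + 3·12.9·0.35] = 365.85 + 187.556 = 553.406.
Because errors are independent across components, Cov(Tᵢ,Tⱼ) = Cov(Xᵢ,Xⱼ); the off-diagonal part of the true-score variance is the same as above.
True-score variance = [13.8²·0.76 + 3²·0.55 + 12.9²·0.58] + 187.556 = 246.202 + 187.556 = 433.759.
Reliability = 433.759 / 553.406 = 0.784.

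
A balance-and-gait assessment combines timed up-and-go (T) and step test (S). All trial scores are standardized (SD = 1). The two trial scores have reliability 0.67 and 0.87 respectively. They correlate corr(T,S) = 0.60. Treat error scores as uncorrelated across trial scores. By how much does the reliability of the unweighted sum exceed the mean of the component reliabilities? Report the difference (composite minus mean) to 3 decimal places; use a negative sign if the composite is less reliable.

Var(sum) = 2 + 1.2 = 3.2; true-score variance = 1.54 + 1.2 = 2.74; composite reliability = 0.8563.
Mean component reliability = 0.7700.
Difference = 0.8563 − 0.7700 = 0.086.

0.086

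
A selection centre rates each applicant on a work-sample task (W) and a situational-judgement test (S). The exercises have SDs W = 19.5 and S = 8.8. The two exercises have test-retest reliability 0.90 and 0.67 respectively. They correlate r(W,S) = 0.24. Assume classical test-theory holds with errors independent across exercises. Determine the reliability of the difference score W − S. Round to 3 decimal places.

Var(W−S) = 19.5² + 8.8² − 2·19.5·8.8·0.24 = 457.69 − 82.368 = 375.322.
Under uncorrelated errors the observed covariances equal the true-score covariances, so only the own-variance terms attenuate.
True-score variance = [19.5²·0.90 + 8.8²·0.67] − 82.368 = 394.11 − 82.368 = 311.742.
Reliability = 311.742 / 375.322 = 0.831.

0.831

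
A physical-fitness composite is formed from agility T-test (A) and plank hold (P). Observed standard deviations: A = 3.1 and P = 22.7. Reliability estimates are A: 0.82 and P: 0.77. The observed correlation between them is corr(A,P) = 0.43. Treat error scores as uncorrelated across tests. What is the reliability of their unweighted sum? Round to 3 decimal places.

0.795

Var(A+P) = 3.1² + 22.7² + 2·[3.1·22.7·0.43] = 524.9 + 60.5182 = 585.418.
Under uncorrelated errors the observed covariances equal the true-score covariances, so only the own-variance terms attenuate.
True-score variance = [3.1²·0.82 + 22.7²·0.77] + 60.5182 = 404.654 + 60.5182 = 465.172.
Reliability = 465.172 / 585.418 = 0.795.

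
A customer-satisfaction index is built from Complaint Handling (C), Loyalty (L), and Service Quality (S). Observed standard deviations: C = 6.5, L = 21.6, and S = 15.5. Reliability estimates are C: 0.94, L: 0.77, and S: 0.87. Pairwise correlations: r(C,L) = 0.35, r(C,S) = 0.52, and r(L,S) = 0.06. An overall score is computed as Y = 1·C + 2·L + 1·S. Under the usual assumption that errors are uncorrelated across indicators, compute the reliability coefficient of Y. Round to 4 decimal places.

Var(Y) = 6.5² + 2²·21.6² + 15.5² + 2·[2·6.5·21.6·0.35 + 6.5·15.5·0.52 + 2·21.6·15.5·0.06] = 2148.74 + 381.692 = 2530.43.
With uncorrelated errors the cross-covariances are all true-score covariance, so they carry over unchanged; only the diagonal terms shrink to ρᵢσᵢ².
True-score variance = [6.5²·0.94 + 2²·21.6²·0.77 + 15.5²·0.87] + 381.692 = 1685.74 + 381.692 = 2067.43.
Reliability = 2067.43 / 2530.43 = 0.8170.

0.8170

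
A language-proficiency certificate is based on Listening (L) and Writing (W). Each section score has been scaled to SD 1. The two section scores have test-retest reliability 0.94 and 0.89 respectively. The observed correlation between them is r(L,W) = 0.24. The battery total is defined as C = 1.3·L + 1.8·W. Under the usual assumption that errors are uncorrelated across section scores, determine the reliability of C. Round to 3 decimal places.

Var(C) = 1.3² + 1.8² + 2·[2.34·0.24] = 4.93 + 1.1232 = 6.0532.
With uncorrelated errors the cross-covariances are all true-score covariance, so they carry over unchanged; only the diagonal terms shrink to ρᵢσᵢ².
True-score variance = [1.3²·0.94 + 1.8²·0.89] + 1.1232 = 4.4722 + 1.1232 = 5.5954.
Reliability = 5.5954 / 6.0532 = 0.924.

0.924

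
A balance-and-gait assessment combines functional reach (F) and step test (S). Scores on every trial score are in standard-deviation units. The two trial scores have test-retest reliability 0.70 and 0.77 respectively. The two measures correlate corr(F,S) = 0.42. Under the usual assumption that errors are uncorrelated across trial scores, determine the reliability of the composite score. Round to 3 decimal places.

Var(F+S) = 2 + 2·[0.42] = 2 + 0.84 = 2.84.
Because errors are independent across components, Cov(Tᵢ,Tⱼ) = Cov(Xᵢ,Xⱼ); the off-diagonal part of the true-score variance is the same as above.
True-score variance = [0.70 + 0.77] + 0.84 = 1.47 + 0.84 = 2.31.
Reliability = 2.31 / 2.84 = 0.813.

0.813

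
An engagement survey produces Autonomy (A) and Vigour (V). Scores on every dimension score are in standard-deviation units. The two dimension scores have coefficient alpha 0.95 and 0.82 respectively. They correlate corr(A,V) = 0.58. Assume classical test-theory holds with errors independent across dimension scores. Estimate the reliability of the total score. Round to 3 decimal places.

Var(A+V) = 2 + 2·[0.58] = 2 + 1.16 = 3.16.
Because errors are independent across components, Cov(Tᵢ,Tⱼ) = Cov(Xᵢ,Xⱼ); the off-diagonal part of the true-score variance is the same as above.
True-score variance = [0.95 + 0.82] + 1.16 = 1.77 + 1.16 = 2.93.
Reliability = 2.93 / 3.16 = 0.927.

0.927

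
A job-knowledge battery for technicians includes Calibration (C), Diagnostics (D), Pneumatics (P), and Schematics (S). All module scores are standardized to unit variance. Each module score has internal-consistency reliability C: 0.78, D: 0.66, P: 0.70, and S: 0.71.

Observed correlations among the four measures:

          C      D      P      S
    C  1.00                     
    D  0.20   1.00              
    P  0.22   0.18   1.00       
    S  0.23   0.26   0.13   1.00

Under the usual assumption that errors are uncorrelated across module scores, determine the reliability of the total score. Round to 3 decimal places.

Var(C+D+P+S) = 4 + 2·[0.20 + 0.22 + 0.23 + 0.18 + 0.26 + 0.13] = 4 + 2.44 = 6.44.
With uncorrelated errors the cross-covariances are all true-score covariance, so they carry over unchanged; only the diagonal terms shrink to ρᵢσᵢ².
True-score variance = [0.78 + 0.66 + 0.70 + 0.71] + 2.44 = 2.85 + 2.44 = 5.29.
Reliability = 5.29 / 6.44 = 0.821.

0.821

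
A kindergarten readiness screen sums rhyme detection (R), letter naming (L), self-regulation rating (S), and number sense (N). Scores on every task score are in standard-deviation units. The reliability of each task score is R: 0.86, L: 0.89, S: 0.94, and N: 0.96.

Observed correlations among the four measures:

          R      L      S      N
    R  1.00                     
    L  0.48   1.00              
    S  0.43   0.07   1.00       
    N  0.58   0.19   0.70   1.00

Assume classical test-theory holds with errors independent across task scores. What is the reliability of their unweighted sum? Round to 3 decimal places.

0.961

Var(R+L+S+N) = 4 + 2·[0.48 + 0.43 + 0.58 + 0.07 + 0.19 + 0.70] = 4 + 4.9 = 8.9.
Under uncorrelated errors the observed covariances equal the true-score covariances, so only the own-variance terms attenuate.
True-score variance = [0.86 + 0.89 + 0.94 + 0.96] + 4.9 = 3.65 + 4.9 = 8.55.
Reliability = 8.55 / 8.9 = 0.961.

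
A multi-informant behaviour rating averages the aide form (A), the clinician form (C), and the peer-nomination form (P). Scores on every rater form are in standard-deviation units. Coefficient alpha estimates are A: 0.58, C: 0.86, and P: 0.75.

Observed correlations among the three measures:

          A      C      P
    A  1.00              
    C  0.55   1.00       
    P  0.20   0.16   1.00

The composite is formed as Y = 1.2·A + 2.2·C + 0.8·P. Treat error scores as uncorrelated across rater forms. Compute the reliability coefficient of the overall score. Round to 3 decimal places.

0.866

Var(Y) = 1.2² + 2.2² + 0.8² + 2·[2.64·0.55 + 0.96·0.20 + 1.76·0.16] = 6.92 + 3.8512 = 10.7712.
With uncorrelated errors the cross-covariances are all true-score covariance, so they carry over unchanged; only the diagonal terms shrink to ρᵢσᵢ².
True-score variance = [1.2²·0.58 + 2.2²·0.86 + 0.8²·0.75] + 3.8512 = 5.4776 + 3.8512 = 9.3288.
Reliability = 9.3288 / 10.7712 = 0.866.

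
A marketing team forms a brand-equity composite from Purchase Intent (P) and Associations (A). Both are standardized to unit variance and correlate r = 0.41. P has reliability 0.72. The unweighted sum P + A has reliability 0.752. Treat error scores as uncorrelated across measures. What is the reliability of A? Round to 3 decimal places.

0.581

Var(P+A) = 2 + 2·0.41 = 2.820.
True-score variance = ρ_P + ρ_A + 2·0.41, so 0.752 = (0.72 + ρ_A + 0.82) / 2.820.
ρ_A = 0.752·2.820 − 0.72 − 0.82 = 0.581.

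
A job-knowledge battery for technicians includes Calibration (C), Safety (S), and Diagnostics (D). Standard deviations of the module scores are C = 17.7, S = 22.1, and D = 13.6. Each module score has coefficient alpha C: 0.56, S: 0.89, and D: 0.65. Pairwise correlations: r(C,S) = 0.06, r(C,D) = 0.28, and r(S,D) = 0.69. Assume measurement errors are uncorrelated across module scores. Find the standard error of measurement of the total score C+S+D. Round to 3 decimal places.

Var(total) = 986.66 + 596.516 = 1583.18.
True-score variance = 730.351 + 596.516 = 1326.87, so reliability = 0.8381.
Error variance = 1583.18 − 1326.87 = 256.309; SEM = √256.309 = 16.010.

16.010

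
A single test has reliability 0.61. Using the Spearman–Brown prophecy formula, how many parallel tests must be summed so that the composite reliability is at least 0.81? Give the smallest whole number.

3

k ≥ ρ*(1−ρ₁)/(ρ₁(1−ρ*)) = 0.81·0.39 / (0.61·0.19) = 2.726.
Smallest integer k = 3.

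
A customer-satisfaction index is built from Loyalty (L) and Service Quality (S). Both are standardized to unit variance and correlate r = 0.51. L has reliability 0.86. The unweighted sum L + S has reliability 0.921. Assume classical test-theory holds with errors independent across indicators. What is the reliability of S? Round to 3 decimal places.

0.901

Var(L+S) = 2 + 2·0.51 = 3.020.
True-score variance = ρ_L + ρ_S + 2·0.51, so 0.921 = (0.86 + ρ_S + 1.02) / 3.020.
ρ_S = 0.921·3.020 − 0.86 − 1.02 = 0.901.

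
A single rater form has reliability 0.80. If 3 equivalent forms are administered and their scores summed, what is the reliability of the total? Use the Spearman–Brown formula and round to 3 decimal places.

ρ_k = kρ / (1 + (k−1)ρ) = 3·0.80 / (1 + 2·0.80) = 2.400 / 2.600 = 0.923.

0.923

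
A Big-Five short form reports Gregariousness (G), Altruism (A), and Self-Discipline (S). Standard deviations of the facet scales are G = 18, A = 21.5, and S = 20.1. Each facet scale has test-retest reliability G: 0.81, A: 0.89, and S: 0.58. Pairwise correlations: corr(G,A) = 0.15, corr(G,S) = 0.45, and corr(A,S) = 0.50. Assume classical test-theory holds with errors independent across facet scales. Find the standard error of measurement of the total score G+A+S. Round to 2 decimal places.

Var(total) = 1190.26 + 873.87 = 2064.13.
True-score variance = 908.168 + 873.87 = 1782.04, so reliability = 0.8633.
Error variance = 2064.13 − 1782.04 = 282.092; SEM = √282.092 = 16.80.

16.80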